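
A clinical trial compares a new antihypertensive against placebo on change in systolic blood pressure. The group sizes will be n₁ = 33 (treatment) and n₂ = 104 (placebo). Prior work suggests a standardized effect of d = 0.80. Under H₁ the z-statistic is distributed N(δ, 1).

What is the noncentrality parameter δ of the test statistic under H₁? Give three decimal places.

δ = d / √(1/n₁ + 1/n₂) = 0.80 / √(1/33 + 1/104) = 4.0041

δ ≈ 4.004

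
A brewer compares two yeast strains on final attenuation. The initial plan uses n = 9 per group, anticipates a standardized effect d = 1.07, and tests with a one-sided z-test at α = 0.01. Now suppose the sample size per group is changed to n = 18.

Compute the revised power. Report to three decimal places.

With n = 18 per group: δ = d·√(n/2) = 1.07 × √(18/2) = 3.2100. Critical value z_{0.01} = 2.326.
Revised power = Φ(δ − 2.326) = Φ(0.884) = 0.8116.

Power ≈ 0.812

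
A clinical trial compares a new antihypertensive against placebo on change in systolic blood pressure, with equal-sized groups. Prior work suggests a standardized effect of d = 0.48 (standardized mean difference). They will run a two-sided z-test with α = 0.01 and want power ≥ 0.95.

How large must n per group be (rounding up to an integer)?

For power 0.95 need Φ(δ − z_{0.005}) = 0.95, so δ = z_{0.005} + z_{0.05} = 2.576 + 1.645 = 4.221.
(The Φ(−δ − z_{α/2}) term is vanishingly small for δ > 0 and is dropped in the standard sample-size formula.)
δ = d·√(n/2) ⇒ n = 2(δ/d)² = 2 × (4.221 / 0.48)² = 154.64.
Round up to the next whole unit.

n = 155 per group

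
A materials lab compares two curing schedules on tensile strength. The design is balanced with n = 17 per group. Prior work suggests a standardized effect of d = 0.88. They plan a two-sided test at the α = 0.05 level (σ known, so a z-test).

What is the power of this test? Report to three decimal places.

Power ≈ 0.728

Noncentrality parameter: δ = d·√(n/2) = 0.88 × √(17/2) = 2.5656
Critical value for a two-sided test at α = 0.05: z_{α/2} = 1.960.
Power = Φ(δ − 1.960) + Φ(−δ − 1.960) = Φ(0.606) + Φ(-4.526) = 0.7276 + 0.0000 = 0.7276.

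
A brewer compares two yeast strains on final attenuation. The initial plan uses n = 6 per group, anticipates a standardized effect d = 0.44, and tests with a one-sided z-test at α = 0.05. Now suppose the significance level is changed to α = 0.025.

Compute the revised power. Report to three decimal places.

Power ≈ 0.115

δ = d·√(n/2) = 0.44 × √(6/2) = 0.7621 (unchanged). New critical value: z_{0.025} = 1.960.
Revised power = P(Z > 1.960 − δ) = Φ(-1.198) = 0.1155.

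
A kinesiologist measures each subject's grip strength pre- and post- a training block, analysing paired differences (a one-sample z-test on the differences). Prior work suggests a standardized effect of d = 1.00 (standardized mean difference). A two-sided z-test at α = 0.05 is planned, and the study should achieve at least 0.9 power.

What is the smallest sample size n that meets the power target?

Set Φ(δ − 1.960) = 0.9; then δ − 1.960 = Φ⁻¹(0.9) = 1.282, giving δ = 3.242.
(The Φ(−δ − z_{α/2}) term is vanishingly small for δ > 0 and is dropped in the standard sample-size formula.)
δ = d·√n ⇒ n = (δ/d)² = (3.242 / 1.00)² = 10.51.
Round up to the next whole unit.

n = 11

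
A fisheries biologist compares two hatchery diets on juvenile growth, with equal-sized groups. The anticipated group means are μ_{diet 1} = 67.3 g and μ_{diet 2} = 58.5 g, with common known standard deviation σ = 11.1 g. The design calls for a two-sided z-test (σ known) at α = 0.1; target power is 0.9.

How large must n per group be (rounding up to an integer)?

n = 28 per group

Standardized effect: d = |μ_{diet 1} − μ_{diet 2}| / σ = |67.3 − 58.5| / 11.1 = 0.7928
Set Φ(δ − 1.645) = 0.9; then δ − 1.645 = Φ⁻¹(0.9) = 1.282, giving δ = 2.926.
(The Φ(−δ − z_{α/2}) term is vanishingly small for δ > 0 and is dropped in the standard sample-size formula.)
δ = d·√(n/2) ⇒ n = 2(δ/d)² = 2 × (2.926 / 0.7928)² = 27.25.
Round up to the next whole unit.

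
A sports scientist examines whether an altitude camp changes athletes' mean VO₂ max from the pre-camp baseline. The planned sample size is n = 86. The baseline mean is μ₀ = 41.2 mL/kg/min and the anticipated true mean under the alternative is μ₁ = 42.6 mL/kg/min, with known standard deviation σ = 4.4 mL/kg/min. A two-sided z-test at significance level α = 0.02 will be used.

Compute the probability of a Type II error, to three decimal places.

β ≈ 0.266

Standardized effect: d = |μ₁ − μ₀| / σ = |42.6 − 41.2| / 4.4 = 0.3182
Noncentrality parameter: δ = d·√n = 0.3182 × √86 = 2.9507
Critical value for a two-sided test at α = 0.02: z_{α/2} = 2.326.
Power = Φ(δ − 2.326) + Φ(−δ − 2.326) = Φ(0.624) + Φ(-5.277) = 0.7338 + 0.0000 = 0.7338.
Type II error: β = 1 − power = 1 − 0.7338 = 0.2662.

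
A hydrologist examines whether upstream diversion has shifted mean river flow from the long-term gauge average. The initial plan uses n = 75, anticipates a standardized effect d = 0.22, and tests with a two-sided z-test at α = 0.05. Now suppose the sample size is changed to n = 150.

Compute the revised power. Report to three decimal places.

With n = 150: δ = d·√n = 0.22 × √150 = 2.6944. Critical value z_{0.025} = 1.960.
Revised power = Φ(δ − 1.960) + Φ(−δ − 1.960) = Φ(0.734) + Φ(-4.654) = 0.7687 + 0.0000 = 0.7687.

Power ≈ 0.769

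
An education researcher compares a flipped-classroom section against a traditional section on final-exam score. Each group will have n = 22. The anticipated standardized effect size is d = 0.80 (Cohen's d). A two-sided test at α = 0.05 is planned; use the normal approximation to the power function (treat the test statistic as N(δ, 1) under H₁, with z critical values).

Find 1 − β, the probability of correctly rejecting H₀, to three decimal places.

Noncentrality parameter: δ = d·√(n/2) = 0.80 × √(22/2) = 2.6533
Critical value for a two-sided test at α = 0.05: z_{α/2} = 1.960.
Power = Φ(δ − 1.960) + Φ(−δ − 1.960) = Φ(0.693) + Φ(-4.613) = 0.7560 + 0.0000 = 0.7560.

Power ≈ 0.756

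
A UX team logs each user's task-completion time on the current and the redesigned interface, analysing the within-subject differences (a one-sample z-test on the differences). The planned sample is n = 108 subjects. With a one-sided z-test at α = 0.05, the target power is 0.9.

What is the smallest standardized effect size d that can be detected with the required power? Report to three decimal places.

d ≈ 0.282

Required noncentrality: δ = z_{0.05} + z_{0.10} = 1.645 + 1.282 = 2.926.
δ = d·√n ⇒ d = δ/√n = 2.926/√108 = 0.2816.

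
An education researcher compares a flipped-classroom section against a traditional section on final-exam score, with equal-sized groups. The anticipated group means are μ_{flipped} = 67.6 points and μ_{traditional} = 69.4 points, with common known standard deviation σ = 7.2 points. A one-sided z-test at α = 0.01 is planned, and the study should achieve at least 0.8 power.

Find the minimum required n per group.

n = 322 per group

Standardized effect: d = |μ_{flipped} − μ_{traditional}| / σ = |67.6 − 69.4| / 7.2 = 0.2500
Set Φ(δ − 2.326) = 0.8; then δ − 2.326 = Φ⁻¹(0.8) = 0.842, giving δ = 3.168.
δ = d·√(n/2) ⇒ n = 2(δ/d)² = 2 × (3.168 / 0.2500)² = 321.15.
Rounding up, n = 322 per group.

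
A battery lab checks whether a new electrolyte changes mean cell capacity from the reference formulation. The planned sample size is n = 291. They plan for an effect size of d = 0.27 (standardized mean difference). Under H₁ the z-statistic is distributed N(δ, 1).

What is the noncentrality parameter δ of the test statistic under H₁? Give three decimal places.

δ = d·√n = 0.27 × √291 = 4.6059

δ ≈ 4.606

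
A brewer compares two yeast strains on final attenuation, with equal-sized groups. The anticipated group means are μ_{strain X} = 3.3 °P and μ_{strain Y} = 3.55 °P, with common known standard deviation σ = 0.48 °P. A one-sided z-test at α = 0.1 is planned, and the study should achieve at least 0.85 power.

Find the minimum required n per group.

n = 40 per group

Standardized effect: d = |μ_{strain X} − μ_{strain Y}| / σ = |3.3 − 3.55| / 0.48 = 0.5208
Set Φ(δ − 1.282) = 0.85; then δ − 1.282 = Φ⁻¹(0.85) = 1.036, giving δ = 2.318.
δ = d·√(n/2) ⇒ n = 2(δ/d)² = 2 × (2.318 / 0.5208)² = 39.61.
Round up to the next whole unit.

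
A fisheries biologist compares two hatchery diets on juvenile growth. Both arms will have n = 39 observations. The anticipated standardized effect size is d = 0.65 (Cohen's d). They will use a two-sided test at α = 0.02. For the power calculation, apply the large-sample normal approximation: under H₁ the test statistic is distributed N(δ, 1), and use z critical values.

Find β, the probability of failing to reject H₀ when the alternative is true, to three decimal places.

Noncentrality parameter: δ = d·√(n/2) = 0.65 × √(39/2) = 2.8703
Two-sided α = 0.02 → critical value z_{0.01} = 2.326.
Power = Φ(δ − 2.326) + Φ(−δ − 2.326) = Φ(0.544) + Φ(-5.197) = 0.7068 + 0.0000 = 0.7068.
Type II error: β = 1 − power = 1 − 0.7068 = 0.2932.

β ≈ 0.293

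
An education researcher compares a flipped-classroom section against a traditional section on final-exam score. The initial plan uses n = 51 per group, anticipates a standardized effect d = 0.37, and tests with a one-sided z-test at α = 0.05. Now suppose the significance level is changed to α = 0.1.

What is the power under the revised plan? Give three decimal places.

δ = d·√(n/2) = 0.37 × √(51/2) = 1.8684 (unchanged). New critical value: z_{0.1} = 1.282.
Revised power = P(Z > 1.282 − δ) = Φ(0.587) = 0.7214.

Power ≈ 0.721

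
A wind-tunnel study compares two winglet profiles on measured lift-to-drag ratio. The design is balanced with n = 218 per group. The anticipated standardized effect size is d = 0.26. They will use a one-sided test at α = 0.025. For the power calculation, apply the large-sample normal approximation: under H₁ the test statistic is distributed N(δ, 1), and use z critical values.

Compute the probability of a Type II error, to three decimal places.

Noncentrality parameter: δ = d·√(n/2) = 0.26 × √(218/2) = 2.7145
Critical value for a one-sided test at α = 0.025: z_α = 1.960.
Power = Φ(δ − 1.960) = Φ(0.755) = 0.7747.
Type II error: β = 1 − power = 1 − 0.7747 = 0.2253.

β ≈ 0.225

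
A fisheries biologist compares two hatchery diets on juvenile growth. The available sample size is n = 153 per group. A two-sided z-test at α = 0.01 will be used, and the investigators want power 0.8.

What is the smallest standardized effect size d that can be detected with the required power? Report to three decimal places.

d ≈ 0.391

Need Φ(δ − 2.576) = 0.8, so δ = 2.576 + 0.842 = 3.417.
(Lower-tail contribution to power is negligible for δ > 0.)
δ = d·√(n/2) ⇒ d = δ/√(n/2) = 3.417/√(153/2) = 0.3907.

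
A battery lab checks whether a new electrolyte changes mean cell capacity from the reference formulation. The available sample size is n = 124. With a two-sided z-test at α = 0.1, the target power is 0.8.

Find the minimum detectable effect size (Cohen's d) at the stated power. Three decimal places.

Required noncentrality: δ = z_{0.05} + z_{0.20} = 1.645 + 0.842 = 2.486.
(Lower-tail contribution to power is negligible for δ > 0.)
δ = d·√n ⇒ d = δ/√n = 2.486/√124 = 0.2233.

d ≈ 0.223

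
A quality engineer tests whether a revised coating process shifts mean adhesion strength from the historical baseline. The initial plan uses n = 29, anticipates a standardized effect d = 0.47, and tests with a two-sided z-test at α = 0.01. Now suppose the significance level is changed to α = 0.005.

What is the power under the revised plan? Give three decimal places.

δ = d·√n = 0.47 × √29 = 2.5310 (unchanged). New critical value: z_{0.0025} = 2.807.
Revised power = Φ(δ − 2.807) + Φ(−δ − 2.807) = Φ(-0.276) + Φ(-5.338) = 0.3913 + 0.0000 = 0.3913.

Power ≈ 0.391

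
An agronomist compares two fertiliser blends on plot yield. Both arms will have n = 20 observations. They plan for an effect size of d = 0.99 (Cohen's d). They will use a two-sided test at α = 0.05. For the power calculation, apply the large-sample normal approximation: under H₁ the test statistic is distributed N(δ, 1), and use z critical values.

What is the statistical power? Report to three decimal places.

Power ≈ 0.879

Noncentrality parameter: δ = d·√(n/2) = 0.99 × √(20/2) = 3.1307
Two-sided α = 0.05 → critical value z_{0.025} = 1.960.
Power = Φ(δ − 1.960) + Φ(−δ − 1.960) = Φ(1.171) + Φ(-5.091) = 0.8791 + 0.0000 = 0.8791.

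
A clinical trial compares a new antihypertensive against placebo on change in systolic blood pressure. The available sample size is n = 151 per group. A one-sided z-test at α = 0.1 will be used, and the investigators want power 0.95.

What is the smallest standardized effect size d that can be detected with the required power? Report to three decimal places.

Required noncentrality: δ = z_{0.1} + z_{0.05} = 1.282 + 1.645 = 2.926.
δ = d·√(n/2) ⇒ d = δ/√(n/2) = 2.926/√(151/2) = 0.3368.

d ≈ 0.337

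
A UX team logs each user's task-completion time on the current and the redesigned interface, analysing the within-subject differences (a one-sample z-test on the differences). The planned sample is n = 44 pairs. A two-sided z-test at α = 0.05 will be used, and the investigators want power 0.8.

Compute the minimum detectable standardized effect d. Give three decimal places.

d ≈ 0.422

Need Φ(δ − 1.960) = 0.8, so δ = 1.960 + 0.842 = 2.802.
(The second rejection-region term Φ(−δ − z_{α/2}) is negligible and dropped.)
δ = d·√n ⇒ d = δ/√n = 2.802/√44 = 0.4224.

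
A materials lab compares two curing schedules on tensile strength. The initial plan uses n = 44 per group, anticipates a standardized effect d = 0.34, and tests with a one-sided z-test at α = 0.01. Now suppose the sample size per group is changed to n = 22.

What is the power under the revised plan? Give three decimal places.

With n = 22 per group: δ = d·√(n/2) = 0.34 × √(22/2) = 1.1277. Critical value z_{0.01} = 2.326.
Revised power = P(Z > 2.326 − δ) = Φ(-1.199) = 0.1153.

Power ≈ 0.115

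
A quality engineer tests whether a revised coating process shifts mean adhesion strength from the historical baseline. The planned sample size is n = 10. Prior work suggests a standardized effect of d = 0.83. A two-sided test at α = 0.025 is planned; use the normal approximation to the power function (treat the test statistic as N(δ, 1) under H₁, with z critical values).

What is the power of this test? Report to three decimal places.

Noncentrality parameter: δ = d·√n = 0.83 × √10 = 2.6247
Two-sided α = 0.025 → critical value z_{0.0125} = 2.241.
Power = Φ(δ − 2.241) + Φ(−δ − 2.241) = Φ(0.383) + Φ(-4.866) = 0.6492 + 0.0000 = 0.6492.

Power ≈ 0.649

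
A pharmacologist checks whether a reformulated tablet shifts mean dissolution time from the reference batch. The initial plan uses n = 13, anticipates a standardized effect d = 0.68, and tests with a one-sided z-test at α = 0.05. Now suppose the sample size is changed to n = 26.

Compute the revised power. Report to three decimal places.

Power ≈ 0.966

With n = 26: δ = d·√n = 0.68 × √26 = 3.4673. Critical value z_{0.05} = 1.645.
Revised power = Φ(δ − 1.645) = Φ(1.822) = 0.9658.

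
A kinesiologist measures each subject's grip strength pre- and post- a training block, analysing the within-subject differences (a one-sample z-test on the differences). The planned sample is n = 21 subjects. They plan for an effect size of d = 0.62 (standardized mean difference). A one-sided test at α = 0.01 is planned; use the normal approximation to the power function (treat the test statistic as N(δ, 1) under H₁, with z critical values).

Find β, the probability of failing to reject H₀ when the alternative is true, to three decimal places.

β ≈ 0.303

Noncentrality parameter: δ = d·√n = 0.62 × √21 = 2.8412
One-sided α = 0.01 → critical value z_{0.01} = 2.326.
Power = P(Z > 2.326 − δ) = Φ(0.515) = 0.6967.
Type II error: β = 1 − power = 1 − 0.6967 = 0.3033.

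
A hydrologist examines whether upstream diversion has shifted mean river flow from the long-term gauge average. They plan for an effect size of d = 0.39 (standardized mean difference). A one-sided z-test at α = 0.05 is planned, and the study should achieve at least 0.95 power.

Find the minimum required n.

n = 72

For power 0.95 need Φ(δ − z_{0.05}) = 0.95, so δ = z_{0.05} + z_{0.05} = 1.645 + 1.645 = 3.290.
δ = d·√n ⇒ n = (δ/d)² = (3.290 / 0.39)² = 71.15.
Round up to the next whole unit.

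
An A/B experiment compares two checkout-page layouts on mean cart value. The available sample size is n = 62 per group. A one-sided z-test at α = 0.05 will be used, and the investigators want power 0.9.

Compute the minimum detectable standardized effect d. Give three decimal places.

d ≈ 0.526

Required noncentrality: δ = z_{0.05} + z_{0.10} = 1.645 + 1.282 = 2.926.
δ = d·√(n/2) ⇒ d = δ/√(n/2) = 2.926/√(62/2) = 0.5256.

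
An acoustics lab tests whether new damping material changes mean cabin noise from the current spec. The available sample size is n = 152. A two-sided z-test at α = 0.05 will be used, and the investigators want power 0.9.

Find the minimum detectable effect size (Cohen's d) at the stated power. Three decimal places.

d ≈ 0.263

Required noncentrality: δ = z_{0.025} + z_{0.10} = 1.960 + 1.282 = 3.242.
(The second rejection-region term Φ(−δ − z_{α/2}) is negligible and dropped.)
δ = d·√n ⇒ d = δ/√n = 3.242/√152 = 0.2629.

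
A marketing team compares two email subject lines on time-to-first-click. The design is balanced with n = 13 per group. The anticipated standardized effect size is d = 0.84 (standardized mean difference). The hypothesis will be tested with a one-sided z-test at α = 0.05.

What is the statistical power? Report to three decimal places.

Noncentrality parameter: δ = d·√(n/2) = 0.84 × √(13/2) = 2.1416
Critical value for a one-sided test at α = 0.05: z_α = 1.645.
Power = P(Z > 1.645 − δ) = Φ(0.497) = 0.6903.

Power ≈ 0.690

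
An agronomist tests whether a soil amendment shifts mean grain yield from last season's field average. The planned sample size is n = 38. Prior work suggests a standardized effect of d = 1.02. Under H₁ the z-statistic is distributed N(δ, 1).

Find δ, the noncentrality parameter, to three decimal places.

δ = d·√n = 1.02 × √38 = 6.2877

δ ≈ 6.288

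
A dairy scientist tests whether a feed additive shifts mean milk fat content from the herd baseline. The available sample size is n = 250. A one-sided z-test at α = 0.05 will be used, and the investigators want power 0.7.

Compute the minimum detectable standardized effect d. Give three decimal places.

d ≈ 0.137

Need Φ(δ − 1.645) = 0.7, so δ = 1.645 + 0.524 = 2.169.
δ = d·√n ⇒ d = δ/√n = 2.169/√250 = 0.1372.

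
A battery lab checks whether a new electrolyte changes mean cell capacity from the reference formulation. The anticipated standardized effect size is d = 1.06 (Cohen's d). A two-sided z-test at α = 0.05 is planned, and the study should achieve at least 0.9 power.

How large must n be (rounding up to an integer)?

n = 10

For power 0.9 need Φ(δ − z_{0.025}) = 0.9, so δ = z_{0.025} + z_{0.10} = 1.960 + 1.282 = 3.242.
(Ignoring the negligible lower-tail rejection probability gives the usual closed-form inversion.)
δ = d·√n ⇒ n = (δ/d)² = (3.242 / 1.06)² = 9.35.
Round up to the next whole unit.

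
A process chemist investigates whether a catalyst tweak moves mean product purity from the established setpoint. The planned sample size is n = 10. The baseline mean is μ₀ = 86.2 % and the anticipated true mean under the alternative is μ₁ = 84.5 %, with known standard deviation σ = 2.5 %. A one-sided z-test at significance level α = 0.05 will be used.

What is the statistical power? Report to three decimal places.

Power ≈ 0.693

Standardized effect: d = |μ₁ − μ₀| / σ = |84.5 − 86.2| / 2.5 = 0.6800
Noncentrality parameter: δ = d·√n = 0.6800 × √10 = 2.1503
Critical value for a one-sided test at α = 0.05: z_α = 1.645.
Power = P(Z > 1.645 − δ) = Φ(0.505) = 0.6934.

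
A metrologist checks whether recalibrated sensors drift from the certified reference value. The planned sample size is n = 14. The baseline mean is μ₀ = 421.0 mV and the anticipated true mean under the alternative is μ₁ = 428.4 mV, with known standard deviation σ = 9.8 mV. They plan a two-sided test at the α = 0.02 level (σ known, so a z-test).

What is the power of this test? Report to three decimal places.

Power ≈ 0.691

Standardized effect: d = |μ₁ − μ₀| / σ = |428.4 − 421.0| / 9.8 = 0.7551
Noncentrality parameter: δ = d·√n = 0.7551 × √14 = 2.8253
Two-sided α = 0.02 → critical value z_{0.01} = 2.326.
Power = Φ(δ − 2.326) + Φ(−δ − 2.326) = Φ(0.499) + Φ(-5.152) = 0.6911 + 0.0000 = 0.6911.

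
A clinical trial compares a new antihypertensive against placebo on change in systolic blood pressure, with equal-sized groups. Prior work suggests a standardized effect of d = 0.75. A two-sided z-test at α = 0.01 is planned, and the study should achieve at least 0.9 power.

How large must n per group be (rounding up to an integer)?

For power 0.9 need Φ(δ − z_{0.005}) = 0.9, so δ = z_{0.005} + z_{0.10} = 2.576 + 1.282 = 3.857.
(Ignoring the negligible lower-tail rejection probability gives the usual closed-form inversion.)
δ = d·√(n/2) ⇒ n = 2(δ/d)² = 2 × (3.857 / 0.75)² = 52.90.
Rounding up, n = 53 per group.

n = 53 per group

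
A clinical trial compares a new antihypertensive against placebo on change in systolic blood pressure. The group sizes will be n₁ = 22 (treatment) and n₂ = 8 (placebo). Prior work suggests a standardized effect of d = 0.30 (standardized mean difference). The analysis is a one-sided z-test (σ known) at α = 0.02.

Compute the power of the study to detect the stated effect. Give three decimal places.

Noncentrality parameter: δ = d / √(1/n₁ + 1/n₂) = 0.30 / √(1/22 + 1/8) = 0.7266
Critical value for a one-sided test at α = 0.02: z_α = 2.054.
Power = Φ(δ − 2.054) = Φ(-1.327) = 0.0922.

Power ≈ 0.092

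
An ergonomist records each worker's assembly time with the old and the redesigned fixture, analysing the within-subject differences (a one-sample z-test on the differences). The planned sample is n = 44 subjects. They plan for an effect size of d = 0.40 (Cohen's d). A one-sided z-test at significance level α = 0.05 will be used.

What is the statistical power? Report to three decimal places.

Noncentrality parameter: δ = d·√n = 0.40 × √44 = 2.6533
Critical value for a one-sided test at α = 0.05: z_α = 1.645.
Power = P(Z > 1.645 − δ) = Φ(1.008) = 0.8434.

Power ≈ 0.843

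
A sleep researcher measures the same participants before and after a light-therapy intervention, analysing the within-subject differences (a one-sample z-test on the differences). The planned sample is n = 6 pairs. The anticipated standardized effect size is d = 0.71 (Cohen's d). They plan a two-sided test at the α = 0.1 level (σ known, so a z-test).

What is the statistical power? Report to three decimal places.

Power ≈ 0.538

Noncentrality parameter: δ = d·√n = 0.71 × √6 = 1.7391
Two-sided α = 0.1 → critical value z_{0.05} = 1.645.
Power = Φ(δ − 1.645) + Φ(−δ − 1.645) = Φ(0.094) + Φ(-3.384) = 0.5376 + 0.0004 = 0.5379.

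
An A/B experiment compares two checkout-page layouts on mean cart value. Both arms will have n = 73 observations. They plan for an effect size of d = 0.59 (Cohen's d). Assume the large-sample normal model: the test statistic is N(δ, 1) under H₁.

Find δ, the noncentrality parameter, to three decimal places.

δ ≈ 3.564

δ = d·√(n/2) = 0.59 × √(73/2) = 3.5645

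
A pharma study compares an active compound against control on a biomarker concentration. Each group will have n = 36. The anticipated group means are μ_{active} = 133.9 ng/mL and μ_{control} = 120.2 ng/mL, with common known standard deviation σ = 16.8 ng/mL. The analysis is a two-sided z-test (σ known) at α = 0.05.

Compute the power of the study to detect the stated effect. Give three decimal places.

Power ≈ 0.933

Standardized effect: d = |μ_{active} − μ_{control}| / σ = |133.9 − 120.2| / 16.8 = 0.8155
Noncentrality parameter: δ = d·√(n/2) = 0.8155 × √(36/2) = 3.4598
Two-sided α = 0.05 → critical value z_{0.025} = 1.960.
Power = Φ(δ − 1.960) + Φ(−δ − 1.960) = Φ(1.500) + Φ(-5.420) = 0.9332 + 0.0000 = 0.9332.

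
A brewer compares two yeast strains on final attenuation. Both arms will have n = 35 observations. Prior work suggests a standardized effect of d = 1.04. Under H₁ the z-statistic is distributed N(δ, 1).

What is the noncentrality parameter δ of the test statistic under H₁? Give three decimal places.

The noncentrality parameter scales effect size by the design's sample-size factor: δ = d·√(n/2) = 1.04 × √(35/2) = 4.3506

δ ≈ 4.351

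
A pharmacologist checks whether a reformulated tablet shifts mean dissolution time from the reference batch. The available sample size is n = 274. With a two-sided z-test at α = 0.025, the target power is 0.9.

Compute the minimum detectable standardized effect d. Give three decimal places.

d ≈ 0.213

Need Φ(δ − 2.241) = 0.9, so δ = 2.241 + 1.282 = 3.523.
(Lower-tail contribution to power is negligible for δ > 0.)
δ = d·√n ⇒ d = δ/√n = 3.523/√274 = 0.2128.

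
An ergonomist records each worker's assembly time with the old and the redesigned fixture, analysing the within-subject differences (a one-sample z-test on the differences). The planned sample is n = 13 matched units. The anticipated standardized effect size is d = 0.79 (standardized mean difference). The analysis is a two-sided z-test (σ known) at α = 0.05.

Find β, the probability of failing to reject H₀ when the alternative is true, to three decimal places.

Noncentrality parameter: λ = d·√n = 0.79 × √13 = 2.8484
Critical value for a two-sided test at α = 0.05: z_{α/2} = 1.960.
Power = Φ(λ − 1.960) + Φ(−λ − 1.960) = Φ(0.888) + Φ(-4.808) = 0.8128 + 0.0000 = 0.8128.
Type II error: β = 1 − power = 1 − 0.8128 = 0.1872.

β ≈ 0.187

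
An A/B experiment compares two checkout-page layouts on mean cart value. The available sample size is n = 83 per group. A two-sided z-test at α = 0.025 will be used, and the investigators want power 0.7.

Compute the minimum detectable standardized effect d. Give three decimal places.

d ≈ 0.429

Need Φ(δ − 2.241) = 0.7, so δ = 2.241 + 0.524 = 2.766.
(Lower-tail contribution to power is negligible for δ > 0.)
δ = d·√(n/2) ⇒ d = δ/√(n/2) = 2.766/√(83/2) = 0.4293.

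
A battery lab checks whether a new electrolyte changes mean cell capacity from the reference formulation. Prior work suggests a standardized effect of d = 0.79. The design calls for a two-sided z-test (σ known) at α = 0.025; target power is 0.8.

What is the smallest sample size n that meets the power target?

n = 16

For power 0.8 need Φ(δ − z_{0.0125}) = 0.8, so δ = z_{0.0125} + z_{0.20} = 2.241 + 0.842 = 3.083.
(The Φ(−δ − z_{α/2}) term is vanishingly small for δ > 0 and is dropped in the standard sample-size formula.)
δ = d·√n ⇒ n = (δ/d)² = (3.083 / 0.79)² = 15.23.
Round up to the next whole unit.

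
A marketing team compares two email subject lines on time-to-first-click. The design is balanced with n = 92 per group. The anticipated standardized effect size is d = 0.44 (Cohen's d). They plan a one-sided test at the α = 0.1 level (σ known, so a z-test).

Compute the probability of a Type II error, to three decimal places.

β ≈ 0.044

Noncentrality parameter: δ = d·√(n/2) = 0.44 × √(92/2) = 2.9842
Critical value for a one-sided test at α = 0.1: z_α = 1.282.
Power = P(Z > 1.282 − δ) = Φ(1.703) = 0.9557.
Type II error: β = 1 − power = 1 − 0.9557 = 0.0443.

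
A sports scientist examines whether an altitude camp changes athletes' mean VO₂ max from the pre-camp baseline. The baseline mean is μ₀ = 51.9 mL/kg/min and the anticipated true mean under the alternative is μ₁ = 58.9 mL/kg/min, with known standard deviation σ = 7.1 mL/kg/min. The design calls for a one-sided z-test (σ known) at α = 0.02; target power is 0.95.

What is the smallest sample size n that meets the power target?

Standardized effect: d = |μ₁ − μ₀| / σ = |58.9 − 51.9| / 7.1 = 0.9859
For power 0.95 need Φ(δ − z_{0.02}) = 0.95, so δ = z_{0.02} + z_{0.05} = 2.054 + 1.645 = 3.699.
δ = d·√n ⇒ n = (δ/d)² = (3.699 / 0.9859)² = 14.07.
Rounding up, n = 15.

n = 15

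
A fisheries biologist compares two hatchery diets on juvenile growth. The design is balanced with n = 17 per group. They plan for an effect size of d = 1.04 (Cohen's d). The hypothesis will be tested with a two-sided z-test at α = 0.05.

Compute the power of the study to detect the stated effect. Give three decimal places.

Power ≈ 0.858

Noncentrality parameter: δ = d·√(n/2) = 1.04 × √(17/2) = 3.0321
Critical value for a two-sided test at α = 0.05: z_{α/2} = 1.960.
Power = Φ(δ − 1.960) + Φ(−δ − 1.960) = Φ(1.072) + Φ(-4.992) = 0.8582 + 0.0000 = 0.8582.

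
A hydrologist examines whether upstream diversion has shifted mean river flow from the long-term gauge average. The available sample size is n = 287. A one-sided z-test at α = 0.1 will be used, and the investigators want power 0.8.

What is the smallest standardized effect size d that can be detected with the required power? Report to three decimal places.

d ≈ 0.125

Need Φ(δ − 1.282) = 0.8, so δ = 1.282 + 0.842 = 2.123.
δ = d·√n ⇒ d = δ/√n = 2.123/√287 = 0.1253.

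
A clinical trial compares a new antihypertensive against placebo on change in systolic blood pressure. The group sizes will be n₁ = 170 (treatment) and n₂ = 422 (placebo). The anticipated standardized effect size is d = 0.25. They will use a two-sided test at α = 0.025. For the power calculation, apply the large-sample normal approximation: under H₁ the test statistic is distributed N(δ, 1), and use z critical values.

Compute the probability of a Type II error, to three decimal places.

Noncentrality parameter: δ = d / √(1/n₁ + 1/n₂) = 0.25 / √(1/170 + 1/422) = 2.7521
Critical value for a two-sided test at α = 0.025: z_{α/2} = 2.241.
Power = Φ(δ − 2.241) + Φ(−δ − 2.241) = Φ(0.511) + Φ(-4.993) = 0.6952 + 0.0000 = 0.6952.
Type II error: β = 1 − power = 1 − 0.6952 = 0.3048.

β ≈ 0.305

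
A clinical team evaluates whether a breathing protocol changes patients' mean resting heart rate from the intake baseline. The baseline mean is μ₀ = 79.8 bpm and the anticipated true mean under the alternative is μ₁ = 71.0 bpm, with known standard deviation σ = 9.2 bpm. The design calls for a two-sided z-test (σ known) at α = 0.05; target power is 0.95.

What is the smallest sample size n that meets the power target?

Standardized effect: d = |μ₁ − μ₀| / σ = |71.0 − 79.8| / 9.2 = 0.9565
For power 0.95 need Φ(δ − z_{0.025}) = 0.95, so δ = z_{0.025} + z_{0.05} = 1.960 + 1.645 = 3.605.
(The Φ(−δ − z_{α/2}) term is vanishingly small for δ > 0 and is dropped in the standard sample-size formula.)
δ = d·√n ⇒ n = (δ/d)² = (3.605 / 0.9565)² = 14.20.
Rounding up, n = 15.

n = 15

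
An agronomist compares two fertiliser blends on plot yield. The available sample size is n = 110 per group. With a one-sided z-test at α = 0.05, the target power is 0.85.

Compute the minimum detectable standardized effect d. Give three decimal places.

d ≈ 0.362

Required noncentrality: δ = z_{0.05} + z_{0.15} = 1.645 + 1.036 = 2.681.
δ = d·√(n/2) ⇒ d = δ/√(n/2) = 2.681/√(110/2) = 0.3615.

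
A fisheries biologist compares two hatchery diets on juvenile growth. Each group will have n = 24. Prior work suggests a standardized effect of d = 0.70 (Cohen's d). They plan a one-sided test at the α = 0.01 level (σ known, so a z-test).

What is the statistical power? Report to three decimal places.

Noncentrality parameter: δ = d·√(n/2) = 0.70 × √(24/2) = 2.4249
One-sided α = 0.01 → critical value z_{0.01} = 2.326.
Power = Φ(δ − 2.326) = Φ(0.099) = 0.5392.

Power ≈ 0.539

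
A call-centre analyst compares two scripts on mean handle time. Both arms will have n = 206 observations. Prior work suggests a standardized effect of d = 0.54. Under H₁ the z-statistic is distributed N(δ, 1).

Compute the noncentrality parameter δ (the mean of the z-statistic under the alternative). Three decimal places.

δ ≈ 5.480

δ = d·√(n/2) = 0.54 × √(206/2) = 5.4804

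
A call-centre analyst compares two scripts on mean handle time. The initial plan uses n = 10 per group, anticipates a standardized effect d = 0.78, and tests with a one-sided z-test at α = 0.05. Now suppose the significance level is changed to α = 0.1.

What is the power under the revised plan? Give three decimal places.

Power ≈ 0.678

δ = d·√(n/2) = 0.78 × √(10/2) = 1.7441 (unchanged). New critical value: z_{0.1} = 1.282.
Revised power = P(Z > 1.282 − δ) = Φ(0.463) = 0.6782.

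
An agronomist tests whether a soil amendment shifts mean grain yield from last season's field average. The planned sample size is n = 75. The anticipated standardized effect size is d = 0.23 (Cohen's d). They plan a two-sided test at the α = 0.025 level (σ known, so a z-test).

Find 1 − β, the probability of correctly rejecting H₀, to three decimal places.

Noncentrality parameter: δ = d·√n = 0.23 × √75 = 1.9919
Critical value for a two-sided test at α = 0.025: z_{α/2} = 2.241.
Power = Φ(δ − 2.241) + Φ(−δ − 2.241) = Φ(-0.250) + Φ(-4.233) = 0.4015 + 0.0000 = 0.4015.

Power ≈ 0.401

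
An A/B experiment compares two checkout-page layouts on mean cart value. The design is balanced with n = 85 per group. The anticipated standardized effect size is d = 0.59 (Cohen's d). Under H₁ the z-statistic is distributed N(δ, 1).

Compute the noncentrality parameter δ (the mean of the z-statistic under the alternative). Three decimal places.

δ ≈ 3.846

The noncentrality parameter scales effect size by the design's sample-size factor: δ = d·√(n/2) = 0.59 × √(85/2) = 3.8463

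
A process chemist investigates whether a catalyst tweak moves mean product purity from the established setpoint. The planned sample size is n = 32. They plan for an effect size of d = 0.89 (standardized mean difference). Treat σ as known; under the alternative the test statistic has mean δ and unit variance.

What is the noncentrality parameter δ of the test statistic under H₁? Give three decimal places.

δ ≈ 5.035

The noncentrality parameter scales effect size by the design's sample-size factor: δ = d·√n = 0.89 × √32 = 5.0346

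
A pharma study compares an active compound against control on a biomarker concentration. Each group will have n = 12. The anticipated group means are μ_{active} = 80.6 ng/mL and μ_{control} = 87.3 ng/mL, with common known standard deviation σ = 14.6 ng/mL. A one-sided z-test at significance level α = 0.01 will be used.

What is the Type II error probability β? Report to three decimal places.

Standardized effect: d = |μ_{active} − μ_{control}| / σ = |80.6 − 87.3| / 14.6 = 0.4589
Noncentrality parameter: δ = d·√(n/2) = 0.4589 × √(12/2) = 1.1241
One-sided α = 0.01 → critical value z_{0.01} = 2.326.
Power = P(Z > 2.326 − δ) = Φ(-1.202) = 0.1146.
Type II error: β = 1 − power = 1 − 0.1146 = 0.8854.

β ≈ 0.885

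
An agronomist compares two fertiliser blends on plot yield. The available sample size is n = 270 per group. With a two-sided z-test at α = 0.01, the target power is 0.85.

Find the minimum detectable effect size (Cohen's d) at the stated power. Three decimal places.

Need Φ(δ − 2.576) = 0.85, so δ = 2.576 + 1.036 = 3.612.
(Lower-tail contribution to power is negligible for δ > 0.)
δ = d·√(n/2) ⇒ d = δ/√(n/2) = 3.612/√(270/2) = 0.3109.

d ≈ 0.311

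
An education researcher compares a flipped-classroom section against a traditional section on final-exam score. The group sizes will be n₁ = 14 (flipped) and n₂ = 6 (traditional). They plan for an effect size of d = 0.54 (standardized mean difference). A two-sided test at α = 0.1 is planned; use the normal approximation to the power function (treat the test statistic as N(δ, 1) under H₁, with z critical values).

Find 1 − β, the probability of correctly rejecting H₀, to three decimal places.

Noncentrality parameter: δ = d / √(1/n₁ + 1/n₂) = 0.54 / √(1/14 + 1/6) = 1.1067
Critical value for a two-sided test at α = 0.1: z_{α/2} = 1.645.
Power = Φ(δ − 1.645) + Φ(−δ − 1.645) = Φ(-0.538) + Φ(-2.752) = 0.2952 + 0.0030 = 0.2982.

Power ≈ 0.298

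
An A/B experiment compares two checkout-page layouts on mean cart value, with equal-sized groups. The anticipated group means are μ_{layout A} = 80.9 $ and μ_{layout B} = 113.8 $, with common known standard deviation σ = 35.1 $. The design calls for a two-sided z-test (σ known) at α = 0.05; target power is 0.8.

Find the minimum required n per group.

Standardized effect: d = |μ_{layout A} − μ_{layout B}| / σ = |80.9 − 113.8| / 35.1 = 0.9373
Set Φ(δ − 1.960) = 0.8; then δ − 1.960 = Φ⁻¹(0.8) = 0.842, giving δ = 2.802.
(The Φ(−δ − z_{α/2}) term is vanishingly small for δ > 0 and is dropped in the standard sample-size formula.)
δ = d·√(n/2) ⇒ n = 2(δ/d)² = 2 × (2.802 / 0.9373)² = 17.87.
Round up to the next whole unit.

n = 18 per group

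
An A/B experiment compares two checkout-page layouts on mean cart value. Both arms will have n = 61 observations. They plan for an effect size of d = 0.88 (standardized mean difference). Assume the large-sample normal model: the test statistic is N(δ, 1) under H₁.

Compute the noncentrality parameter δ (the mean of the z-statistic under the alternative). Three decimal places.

δ = d·√(n/2) = 0.88 × √(61/2) = 4.8600

δ ≈ 4.860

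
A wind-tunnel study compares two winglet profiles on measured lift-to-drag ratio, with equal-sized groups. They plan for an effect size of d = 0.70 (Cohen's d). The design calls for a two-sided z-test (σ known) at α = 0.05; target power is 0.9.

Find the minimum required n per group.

For power 0.9 need Φ(δ − z_{0.025}) = 0.9, so δ = z_{0.025} + z_{0.10} = 1.960 + 1.282 = 3.242.
(The Φ(−δ − z_{α/2}) term is vanishingly small for δ > 0 and is dropped in the standard sample-size formula.)
δ = d·√(n/2) ⇒ n = 2(δ/d)² = 2 × (3.242 / 0.70)² = 42.89.
Round up to the next whole unit.

n = 43 per group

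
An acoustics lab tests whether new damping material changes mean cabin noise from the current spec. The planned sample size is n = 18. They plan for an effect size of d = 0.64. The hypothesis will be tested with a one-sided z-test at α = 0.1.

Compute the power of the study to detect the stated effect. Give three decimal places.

Noncentrality parameter: δ = d·√n = 0.64 × √18 = 2.7153
One-sided α = 0.1 → critical value z_{0.1} = 1.282.
Power = Φ(δ − 1.282) = Φ(1.434) = 0.9242.

Power ≈ 0.924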